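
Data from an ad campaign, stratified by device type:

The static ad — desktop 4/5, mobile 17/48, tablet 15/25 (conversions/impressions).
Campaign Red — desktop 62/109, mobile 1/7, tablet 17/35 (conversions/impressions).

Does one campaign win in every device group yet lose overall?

Yes

Desktop: the static ad 4/5 = 80.0%, Campaign Red 62/109 = 56.9% → the static ad
Mobile: the static ad 17/48 = 35.4%, Campaign Red 1/7 = 14.3% → the static ad
Tablet: the static ad 15/25 = 60.0%, Campaign Red 17/35 = 48.6% → the static ad
Overall: the static ad 36/78 = 46.2%, Campaign Red 80/151 = 53.0% → Campaign Red
The static ad wins each device group but Campaign Red wins overall — the comparison reverses. The static ad's impressions skew toward mobile, which has a lower base rate.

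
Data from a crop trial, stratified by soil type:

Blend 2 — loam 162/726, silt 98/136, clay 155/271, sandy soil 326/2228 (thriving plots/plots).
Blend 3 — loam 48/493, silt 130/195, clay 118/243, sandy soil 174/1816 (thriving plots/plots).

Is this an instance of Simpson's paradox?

No

Loam: Blend 2 162/726 = 22.3%, Blend 3 48/493 = 9.7% → Blend 2
Silt: Blend 2 98/136 = 72.1%, Blend 3 130/195 = 66.7% → Blend 2
Clay: Blend 2 155/271 = 57.2%, Blend 3 118/243 = 48.6% → Blend 2
Sandy soil: Blend 2 326/2228 = 14.6%, Blend 3 174/1816 = 9.6% → Blend 2
Overall: Blend 2 741/3361 = 22.0%, Blend 3 470/2747 = 17.1% → Blend 2
Blend 2 wins overall and in every soil group — no reversal.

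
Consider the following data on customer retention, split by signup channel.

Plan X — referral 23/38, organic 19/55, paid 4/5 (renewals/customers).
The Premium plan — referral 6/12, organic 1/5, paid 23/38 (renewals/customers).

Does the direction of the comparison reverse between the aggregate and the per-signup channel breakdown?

Referral: Plan X 23/38 = 60.5%, the Premium plan 6/12 = 50.0% → Plan X
Organic: Plan X 19/55 = 34.5%, the Premium plan 1/5 = 20.0% → Plan X
Paid: Plan X 4/5 = 80.0%, the Premium plan 23/38 = 60.5% → Plan X
Overall: Plan X 46/98 = 46.9%, the Premium plan 30/55 = 54.5% → the Premium plan
Plan X wins each signup group but the Premium plan wins overall — the comparison reverses. Plan X's customers skew toward organic, which has a lower base rate.

Yes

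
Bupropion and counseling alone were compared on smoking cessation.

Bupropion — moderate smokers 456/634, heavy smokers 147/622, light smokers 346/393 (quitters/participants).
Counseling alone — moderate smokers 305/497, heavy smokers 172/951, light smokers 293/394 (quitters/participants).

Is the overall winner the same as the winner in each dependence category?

Moderate smokers: bupropion 456/634 = 71.9%, counseling alone 305/497 = 61.4% → bupropion
Heavy smokers: bupropion 147/622 = 23.6%, counseling alone 172/951 = 18.1% → bupropion
Light smokers: bupropion 346/393 = 88.0%, counseling alone 293/394 = 74.4% → bupropion
Overall: bupropion 949/1649 = 57.6%, counseling alone 770/1842 = 41.8% → bupropion
Bupropion wins overall and in every dependence group — no reversal.

Yes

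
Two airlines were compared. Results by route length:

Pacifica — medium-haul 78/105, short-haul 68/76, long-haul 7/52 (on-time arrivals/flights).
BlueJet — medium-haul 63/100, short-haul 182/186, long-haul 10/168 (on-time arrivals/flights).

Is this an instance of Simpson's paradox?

No

Medium-haul: Pacifica 78/105 = 74.3%, BlueJet 63/100 = 63.0% → Pacifica
Short-haul: Pacifica 68/76 = 89.5%, BlueJet 182/186 = 97.8% → BlueJet
Long-haul: Pacifica 7/52 = 13.5%, BlueJet 10/168 = 6.0% → Pacifica
Overall: Pacifica 153/233 = 65.7%, BlueJet 255/454 = 56.2% → Pacifica
Neither sweeps: Pacifica wins 2 of 3 groups, BlueJet wins 1. Pacifica wins overall but not every group — no Simpson reversal.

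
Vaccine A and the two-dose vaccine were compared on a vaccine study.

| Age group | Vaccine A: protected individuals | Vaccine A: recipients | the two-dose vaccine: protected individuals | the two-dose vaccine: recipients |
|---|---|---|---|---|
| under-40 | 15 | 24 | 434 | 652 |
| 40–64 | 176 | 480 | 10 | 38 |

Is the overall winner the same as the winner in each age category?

Under-40: Vaccine A 15/24 = 62.5%, the two-dose vaccine 434/652 = 66.6% → the two-dose vaccine
40–64: Vaccine A 176/480 = 36.7%, the two-dose vaccine 10/38 = 26.3% → Vaccine A
Overall: Vaccine A 191/504 = 37.9%, the two-dose vaccine 444/690 = 64.3% → the two-dose vaccine
Neither sweeps: Vaccine A wins 1 of 2 groups, the two-dose vaccine wins 1. The two-dose vaccine wins overall but not every group — no Simpson reversal.

No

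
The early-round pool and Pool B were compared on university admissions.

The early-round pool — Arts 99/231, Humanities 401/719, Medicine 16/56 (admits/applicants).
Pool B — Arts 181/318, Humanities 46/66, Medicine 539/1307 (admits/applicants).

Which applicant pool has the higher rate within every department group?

Pool B

Arts: the early-round pool 99/231 = 42.9%, Pool B 181/318 = 56.9% → Pool B
Humanities: the early-round pool 401/719 = 55.8%, Pool B 46/66 = 69.7% → Pool B
Medicine: the early-round pool 16/56 = 28.6%, Pool B 539/1307 = 41.2% → Pool B
Pool B has the higher rate in all 3 groups.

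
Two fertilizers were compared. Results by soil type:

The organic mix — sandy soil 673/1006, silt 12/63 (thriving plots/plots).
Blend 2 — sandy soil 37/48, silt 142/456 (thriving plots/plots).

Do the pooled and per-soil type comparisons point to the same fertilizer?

No

Sandy soil: the organic mix 673/1006 = 66.9%, Blend 2 37/48 = 77.1% → Blend 2
Silt: the organic mix 12/63 = 19.0%, Blend 2 142/456 = 31.1% → Blend 2
Overall: the organic mix 685/1069 = 64.1%, Blend 2 179/504 = 35.5% → the organic mix
Blend 2 wins each soil group but the organic mix wins overall — the comparison reverses. Blend 2's plots skew toward silt, which has a lower base rate.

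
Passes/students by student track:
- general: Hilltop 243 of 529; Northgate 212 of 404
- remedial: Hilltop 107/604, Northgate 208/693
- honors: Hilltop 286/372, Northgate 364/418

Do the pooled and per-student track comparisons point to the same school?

General: Hilltop 243/529 = 45.9%, Northgate 212/404 = 52.5% → Northgate
Remedial: Hilltop 107/604 = 17.7%, Northgate 208/693 = 30.0% → Northgate
Honors: Hilltop 286/372 = 76.9%, Northgate 364/418 = 87.1% → Northgate
Overall: Hilltop 636/1505 = 42.3%, Northgate 784/1515 = 51.7% → Northgate
Northgate wins overall and in every student group — no reversal.

Yes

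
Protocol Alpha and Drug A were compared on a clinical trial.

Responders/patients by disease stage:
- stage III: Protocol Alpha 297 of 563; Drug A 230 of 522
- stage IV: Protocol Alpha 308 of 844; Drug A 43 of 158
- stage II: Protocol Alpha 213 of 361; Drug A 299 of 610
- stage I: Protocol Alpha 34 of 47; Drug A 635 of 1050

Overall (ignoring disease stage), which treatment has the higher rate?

Drug A

Stage III: Protocol Alpha 297/563 = 52.8%, Drug A 230/522 = 44.1% → Protocol Alpha
Stage IV: Protocol Alpha 308/844 = 36.5%, Drug A 43/158 = 27.2% → Protocol Alpha
Stage II: Protocol Alpha 213/361 = 59.0%, Drug A 299/610 = 49.0% → Protocol Alpha
Stage I: Protocol Alpha 34/47 = 72.3%, Drug A 635/1050 = 60.5% → Protocol Alpha
Overall: Protocol Alpha 852/1815 = 46.9%, Drug A 1207/2340 = 51.6% → Drug A
(Protocol Alpha wins every disease group but Drug A wins overall — Protocol Alpha's patients skew toward the low-rate stage IV group.)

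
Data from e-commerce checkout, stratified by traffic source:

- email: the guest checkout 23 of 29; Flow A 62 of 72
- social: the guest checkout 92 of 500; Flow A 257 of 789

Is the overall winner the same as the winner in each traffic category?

Email: the guest checkout 23/29 = 79.3%, Flow A 62/72 = 86.1% → Flow A
Social: the guest checkout 92/500 = 18.4%, Flow A 257/789 = 32.6% → Flow A
Overall: the guest checkout 115/529 = 21.7%, Flow A 319/861 = 37.0% → Flow A
Flow A wins overall and in every traffic group — no reversal.

Yes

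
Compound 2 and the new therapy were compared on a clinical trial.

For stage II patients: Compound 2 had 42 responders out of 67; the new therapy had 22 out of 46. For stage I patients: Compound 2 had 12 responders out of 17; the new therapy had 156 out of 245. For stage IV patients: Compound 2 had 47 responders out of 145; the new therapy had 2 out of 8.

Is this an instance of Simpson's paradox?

Yes

Stage II: Compound 2 42/67 = 62.7%, the new therapy 22/46 = 47.8% → Compound 2
Stage I: Compound 2 12/17 = 70.6%, the new therapy 156/245 = 63.7% → Compound 2
Stage IV: Compound 2 47/145 = 32.4%, the new therapy 2/8 = 25.0% → Compound 2
Overall: Compound 2 101/229 = 44.1%, the new therapy 180/299 = 60.2% → the new therapy
Compound 2 wins each disease group but the new therapy wins overall — the comparison reverses. Compound 2's patients skew toward stage IV, which has a lower base rate.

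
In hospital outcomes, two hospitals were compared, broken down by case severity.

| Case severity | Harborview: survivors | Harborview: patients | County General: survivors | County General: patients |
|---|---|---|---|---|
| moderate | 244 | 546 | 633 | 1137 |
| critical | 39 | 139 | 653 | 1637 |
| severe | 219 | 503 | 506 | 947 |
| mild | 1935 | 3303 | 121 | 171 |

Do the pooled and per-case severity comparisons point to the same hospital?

Moderate: Harborview 244/546 = 44.7%, County General 633/1137 = 55.7% → County General
Critical: Harborview 39/139 = 28.1%, County General 653/1637 = 39.9% → County General
Severe: Harborview 219/503 = 43.5%, County General 506/947 = 53.4% → County General
Mild: Harborview 1935/3303 = 58.6%, County General 121/171 = 70.8% → County General
Overall: Harborview 2437/4491 = 54.3%, County General 1913/3892 = 49.2% → Harborview
County General wins each case group but Harborview wins overall — the comparison reverses. County General's patients skew toward critical, which has a lower base rate.

No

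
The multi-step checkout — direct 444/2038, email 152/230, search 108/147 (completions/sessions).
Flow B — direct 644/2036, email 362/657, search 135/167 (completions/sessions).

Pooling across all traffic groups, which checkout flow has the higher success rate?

Direct: the multi-step checkout 444/2038 = 21.8%, Flow B 644/2036 = 31.6% → Flow B
Email: the multi-step checkout 152/230 = 66.1%, Flow B 362/657 = 55.1% → the multi-step checkout
Search: the multi-step checkout 108/147 = 73.5%, Flow B 135/167 = 80.8% → Flow B
Overall: the multi-step checkout 704/2415 = 29.2%, Flow B 1141/2860 = 39.9% → Flow B
(Neither sweeps every traffic group, but Flow B has the higher pooled rate.)

Flow B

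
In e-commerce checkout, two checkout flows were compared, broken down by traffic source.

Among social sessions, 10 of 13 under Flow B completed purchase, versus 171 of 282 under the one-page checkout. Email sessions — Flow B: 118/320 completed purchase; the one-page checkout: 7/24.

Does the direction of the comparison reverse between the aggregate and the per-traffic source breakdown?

Yes

Social: Flow B 10/13 = 76.9%, the one-page checkout 171/282 = 60.6% → Flow B
Email: Flow B 118/320 = 36.9%, the one-page checkout 7/24 = 29.2% → Flow B
Overall: Flow B 128/333 = 38.4%, the one-page checkout 178/306 = 58.2% → the one-page checkout
Flow B wins each traffic group but the one-page checkout wins overall — the comparison reverses. Flow B's sessions skew toward email, which has a lower base rate.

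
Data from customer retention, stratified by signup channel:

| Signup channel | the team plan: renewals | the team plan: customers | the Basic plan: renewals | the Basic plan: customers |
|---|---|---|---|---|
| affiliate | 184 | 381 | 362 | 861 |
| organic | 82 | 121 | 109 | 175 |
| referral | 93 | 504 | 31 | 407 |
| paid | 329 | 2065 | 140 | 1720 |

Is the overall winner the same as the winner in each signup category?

Affiliate: the team plan 184/381 = 48.3%, the Basic plan 362/861 = 42.0% → the team plan
Organic: the team plan 82/121 = 67.8%, the Basic plan 109/175 = 62.3% → the team plan
Referral: the team plan 93/504 = 18.5%, the Basic plan 31/407 = 7.6% → the team plan
Paid: the team plan 329/2065 = 15.9%, the Basic plan 140/1720 = 8.1% → the team plan
Overall: the team plan 688/3071 = 22.4%, the Basic plan 642/3163 = 20.3% → the team plan
The team plan wins overall and in every signup group — no reversal.

Yes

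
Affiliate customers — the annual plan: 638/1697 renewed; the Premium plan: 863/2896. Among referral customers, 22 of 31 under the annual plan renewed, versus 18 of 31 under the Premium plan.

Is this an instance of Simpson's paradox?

Affiliate: the annual plan 638/1697 = 37.6%, the Premium plan 863/2896 = 29.8% → the annual plan
Referral: the annual plan 22/31 = 71.0%, the Premium plan 18/31 = 58.1% → the annual plan
Overall: the annual plan 660/1728 = 38.2%, the Premium plan 881/2927 = 30.1% → the annual plan
The annual plan wins overall and in every signup group — no reversal.

No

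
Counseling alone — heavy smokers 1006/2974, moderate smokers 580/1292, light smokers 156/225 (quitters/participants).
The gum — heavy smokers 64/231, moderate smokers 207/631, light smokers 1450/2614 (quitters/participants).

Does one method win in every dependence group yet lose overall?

Yes

Heavy smokers: counseling alone 1006/2974 = 33.8%, the gum 64/231 = 27.7% → counseling alone
Moderate smokers: counseling alone 580/1292 = 44.9%, the gum 207/631 = 32.8% → counseling alone
Light smokers: counseling alone 156/225 = 69.3%, the gum 1450/2614 = 55.5% → counseling alone
Overall: counseling alone 1742/4491 = 38.8%, the gum 1721/3476 = 49.5% → the gum
Counseling alone wins each dependence group but the gum wins overall — the comparison reverses. Counseling alone's participants skew toward heavy smokers, which has a lower base rate.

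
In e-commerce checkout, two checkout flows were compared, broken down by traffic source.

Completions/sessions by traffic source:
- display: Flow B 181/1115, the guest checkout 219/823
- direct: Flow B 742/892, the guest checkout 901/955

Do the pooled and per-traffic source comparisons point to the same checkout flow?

Display: Flow B 181/1115 = 16.2%, the guest checkout 219/823 = 26.6% → the guest checkout
Direct: Flow B 742/892 = 83.2%, the guest checkout 901/955 = 94.3% → the guest checkout
Overall: Flow B 923/2007 = 46.0%, the guest checkout 1120/1778 = 63.0% → the guest checkout
The guest checkout wins overall and in every traffic group — no reversal.

Yes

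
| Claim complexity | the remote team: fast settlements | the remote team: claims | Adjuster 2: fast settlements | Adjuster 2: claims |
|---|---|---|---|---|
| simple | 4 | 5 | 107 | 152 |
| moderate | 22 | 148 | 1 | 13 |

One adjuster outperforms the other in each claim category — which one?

Simple: the remote team 4/5 = 80.0%, Adjuster 2 107/152 = 70.4% → the remote team
Moderate: the remote team 22/148 = 14.9%, Adjuster 2 1/13 = 7.7% → the remote team
The remote team has the higher rate in both groups.

the remote team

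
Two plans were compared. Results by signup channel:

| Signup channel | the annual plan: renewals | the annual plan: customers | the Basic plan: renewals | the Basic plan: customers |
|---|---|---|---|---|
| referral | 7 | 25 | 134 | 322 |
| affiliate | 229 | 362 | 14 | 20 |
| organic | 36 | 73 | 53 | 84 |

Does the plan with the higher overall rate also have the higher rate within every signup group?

Referral: the annual plan 7/25 = 28.0%, the Basic plan 134/322 = 41.6% → the Basic plan
Affiliate: the annual plan 229/362 = 63.3%, the Basic plan 14/20 = 70.0% → the Basic plan
Organic: the annual plan 36/73 = 49.3%, the Basic plan 53/84 = 63.1% → the Basic plan
Overall: the annual plan 272/460 = 59.1%, the Basic plan 201/426 = 47.2% → the annual plan
The Basic plan wins each signup group but the annual plan wins overall — the comparison reverses. The Basic plan's customers skew toward referral, which has a lower base rate.

No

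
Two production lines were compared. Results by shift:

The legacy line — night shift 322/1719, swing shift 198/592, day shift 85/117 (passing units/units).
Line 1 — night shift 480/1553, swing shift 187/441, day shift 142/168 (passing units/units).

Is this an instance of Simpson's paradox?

Night shift: the legacy line 322/1719 = 18.7%, Line 1 480/1553 = 30.9% → Line 1
Swing shift: the legacy line 198/592 = 33.4%, Line 1 187/441 = 42.4% → Line 1
Day shift: the legacy line 85/117 = 72.6%, Line 1 142/168 = 84.5% → Line 1
Overall: the legacy line 605/2428 = 24.9%, Line 1 809/2162 = 37.4% → Line 1
Line 1 wins overall and in every shift group — no reversal.

No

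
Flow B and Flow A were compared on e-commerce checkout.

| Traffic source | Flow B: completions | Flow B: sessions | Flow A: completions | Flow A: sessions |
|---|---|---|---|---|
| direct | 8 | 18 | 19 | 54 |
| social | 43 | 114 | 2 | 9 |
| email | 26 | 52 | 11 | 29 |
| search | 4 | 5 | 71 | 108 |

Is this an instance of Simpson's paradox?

Direct: Flow B 8/18 = 44.4%, Flow A 19/54 = 35.2% → Flow B
Social: Flow B 43/114 = 37.7%, Flow A 2/9 = 22.2% → Flow B
Email: Flow B 26/52 = 50.0%, Flow A 11/29 = 37.9% → Flow B
Search: Flow B 4/5 = 80.0%, Flow A 71/108 = 65.7% → Flow B
Overall: Flow B 81/189 = 42.9%, Flow A 103/200 = 51.5% → Flow A
Flow B wins each traffic group but Flow A wins overall — the comparison reverses. Flow B's sessions skew toward social, which has a lower base rate.

Yes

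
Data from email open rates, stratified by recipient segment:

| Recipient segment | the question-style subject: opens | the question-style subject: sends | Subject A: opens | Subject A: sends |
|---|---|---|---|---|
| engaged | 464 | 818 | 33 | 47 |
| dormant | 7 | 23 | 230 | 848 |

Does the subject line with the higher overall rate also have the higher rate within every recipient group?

No

Engaged: the question-style subject 464/818 = 56.7%, Subject A 33/47 = 70.2% → Subject A
Dormant: the question-style subject 7/23 = 30.4%, Subject A 230/848 = 27.1% → the question-style subject
Overall: the question-style subject 471/841 = 56.0%, Subject A 263/895 = 29.4% → the question-style subject
Neither sweeps: the question-style subject wins 1 of 2 groups, Subject A wins 1. The question-style subject wins overall but not every group — no Simpson reversal.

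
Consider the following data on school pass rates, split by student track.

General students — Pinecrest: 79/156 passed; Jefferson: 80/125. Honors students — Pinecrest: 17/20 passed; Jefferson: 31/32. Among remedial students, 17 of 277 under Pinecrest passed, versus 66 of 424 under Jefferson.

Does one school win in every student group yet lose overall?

No

General: Pinecrest 79/156 = 50.6%, Jefferson 80/125 = 64.0% → Jefferson
Honors: Pinecrest 17/20 = 85.0%, Jefferson 31/32 = 96.9% → Jefferson
Remedial: Pinecrest 17/277 = 6.1%, Jefferson 66/424 = 15.6% → Jefferson
Overall: Pinecrest 113/453 = 24.9%, Jefferson 177/581 = 30.5% → Jefferson
Jefferson wins overall and in every student group — no reversal.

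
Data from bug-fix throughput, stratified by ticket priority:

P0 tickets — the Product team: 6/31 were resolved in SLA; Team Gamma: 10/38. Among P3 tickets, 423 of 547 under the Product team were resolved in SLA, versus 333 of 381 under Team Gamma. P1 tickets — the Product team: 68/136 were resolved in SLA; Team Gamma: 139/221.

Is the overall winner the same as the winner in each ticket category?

Yes

P0: the Product team 6/31 = 19.4%, Team Gamma 10/38 = 26.3% → Team Gamma
P3: the Product team 423/547 = 77.3%, Team Gamma 333/381 = 87.4% → Team Gamma
P1: the Product team 68/136 = 50.0%, Team Gamma 139/221 = 62.9% → Team Gamma
Overall: the Product team 497/714 = 69.6%, Team Gamma 482/640 = 75.3% → Team Gamma
Team Gamma wins overall and in every ticket group — no reversal.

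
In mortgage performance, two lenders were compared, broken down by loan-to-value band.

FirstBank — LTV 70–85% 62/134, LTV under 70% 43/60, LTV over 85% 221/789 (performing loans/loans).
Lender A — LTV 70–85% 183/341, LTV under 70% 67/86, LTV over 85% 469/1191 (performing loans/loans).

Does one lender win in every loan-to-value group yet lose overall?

No

LTV 70–85%: FirstBank 62/134 = 46.3%, Lender A 183/341 = 53.7% → Lender A
LTV under 70%: FirstBank 43/60 = 71.7%, Lender A 67/86 = 77.9% → Lender A
LTV over 85%: FirstBank 221/789 = 28.0%, Lender A 469/1191 = 39.4% → Lender A
Overall: FirstBank 326/983 = 33.2%, Lender A 719/1618 = 44.4% → Lender A
Lender A wins overall and in every loan-to-value group — no reversal.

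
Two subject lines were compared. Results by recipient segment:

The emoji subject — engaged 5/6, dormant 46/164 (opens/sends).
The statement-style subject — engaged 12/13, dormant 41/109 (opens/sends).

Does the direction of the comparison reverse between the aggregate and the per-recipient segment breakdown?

Engaged: the emoji subject 5/6 = 83.3%, the statement-style subject 12/13 = 92.3% → the statement-style subject
Dormant: the emoji subject 46/164 = 28.0%, the statement-style subject 41/109 = 37.6% → the statement-style subject
Overall: the emoji subject 51/170 = 30.0%, the statement-style subject 53/122 = 43.4% → the statement-style subject
The statement-style subject wins overall and in every recipient group — no reversal.

No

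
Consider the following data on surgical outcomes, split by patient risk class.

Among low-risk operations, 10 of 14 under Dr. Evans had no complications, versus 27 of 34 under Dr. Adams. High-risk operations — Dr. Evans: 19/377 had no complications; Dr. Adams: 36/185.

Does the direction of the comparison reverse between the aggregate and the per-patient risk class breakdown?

No

Low-risk: Dr. Evans 10/14 = 71.4%, Dr. Adams 27/34 = 79.4% → Dr. Adams
High-risk: Dr. Evans 19/377 = 5.0%, Dr. Adams 36/185 = 19.5% → Dr. Adams
Overall: Dr. Evans 29/391 = 7.4%, Dr. Adams 63/219 = 28.8% → Dr. Adams
Dr. Adams wins overall and in every patient risk group — no reversal.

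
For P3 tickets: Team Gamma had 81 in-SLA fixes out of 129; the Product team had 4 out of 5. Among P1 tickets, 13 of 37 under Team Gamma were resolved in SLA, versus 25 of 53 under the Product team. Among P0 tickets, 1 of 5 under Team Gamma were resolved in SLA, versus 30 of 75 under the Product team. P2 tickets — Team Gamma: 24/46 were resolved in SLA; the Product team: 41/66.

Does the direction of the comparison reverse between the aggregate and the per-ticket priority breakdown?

Yes

P3: Team Gamma 81/129 = 62.8%, the Product team 4/5 = 80.0% → the Product team
P1: Team Gamma 13/37 = 35.1%, the Product team 25/53 = 47.2% → the Product team
P0: Team Gamma 1/5 = 20.0%, the Product team 30/75 = 40.0% → the Product team
P2: Team Gamma 24/46 = 52.2%, the Product team 41/66 = 62.1% → the Product team
Overall: Team Gamma 119/217 = 54.8%, the Product team 100/199 = 50.3% → Team Gamma
The Product team wins each ticket group but Team Gamma wins overall — the comparison reverses. The Product team's tickets skew toward P0, which has a lower base rate.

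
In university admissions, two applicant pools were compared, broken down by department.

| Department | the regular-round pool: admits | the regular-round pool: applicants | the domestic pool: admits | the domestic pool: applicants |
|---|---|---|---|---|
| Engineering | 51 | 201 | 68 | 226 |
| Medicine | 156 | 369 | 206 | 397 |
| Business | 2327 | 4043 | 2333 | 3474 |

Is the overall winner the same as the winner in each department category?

Engineering: the regular-round pool 51/201 = 25.4%, the domestic pool 68/226 = 30.1% → the domestic pool
Medicine: the regular-round pool 156/369 = 42.3%, the domestic pool 206/397 = 51.9% → the domestic pool
Business: the regular-round pool 2327/4043 = 57.6%, the domestic pool 2333/3474 = 67.2% → the domestic pool
Overall: the regular-round pool 2534/4613 = 54.9%, the domestic pool 2607/4097 = 63.6% → the domestic pool
The domestic pool wins overall and in every department group — no reversal.

Yes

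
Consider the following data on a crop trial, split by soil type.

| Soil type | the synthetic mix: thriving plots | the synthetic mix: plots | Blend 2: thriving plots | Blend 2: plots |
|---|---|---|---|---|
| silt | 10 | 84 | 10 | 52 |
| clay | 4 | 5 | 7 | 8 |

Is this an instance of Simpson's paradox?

Silt: the synthetic mix 10/84 = 11.9%, Blend 2 10/52 = 19.2% → Blend 2
Clay: the synthetic mix 4/5 = 80.0%, Blend 2 7/8 = 87.5% → Blend 2
Overall: the synthetic mix 14/89 = 15.7%, Blend 2 17/60 = 28.3% → Blend 2
Blend 2 wins overall and in every soil group — no reversal.

No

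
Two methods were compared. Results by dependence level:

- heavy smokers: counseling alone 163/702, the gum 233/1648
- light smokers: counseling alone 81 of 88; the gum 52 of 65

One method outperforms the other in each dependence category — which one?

Heavy smokers: counseling alone 163/702 = 23.2%, the gum 233/1648 = 14.1% → counseling alone
Light smokers: counseling alone 81/88 = 92.0%, the gum 52/65 = 80.0% → counseling alone
Counseling alone has the higher rate in both groups.

counseling alone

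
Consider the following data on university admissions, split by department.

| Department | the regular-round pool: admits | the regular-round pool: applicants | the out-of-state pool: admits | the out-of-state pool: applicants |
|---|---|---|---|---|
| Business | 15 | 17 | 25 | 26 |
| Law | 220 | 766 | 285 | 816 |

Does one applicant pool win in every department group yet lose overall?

Business: the regular-round pool 15/17 = 88.2%, the out-of-state pool 25/26 = 96.2% → the out-of-state pool
Law: the regular-round pool 220/766 = 28.7%, the out-of-state pool 285/816 = 34.9% → the out-of-state pool
Overall: the regular-round pool 235/783 = 30.0%, the out-of-state pool 310/842 = 36.8% → the out-of-state pool
The out-of-state pool wins overall and in every department group — no reversal.

No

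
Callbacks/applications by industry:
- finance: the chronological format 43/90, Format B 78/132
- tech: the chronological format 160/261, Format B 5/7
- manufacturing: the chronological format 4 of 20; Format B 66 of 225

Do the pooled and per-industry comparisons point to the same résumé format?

Finance: the chronological format 43/90 = 47.8%, Format B 78/132 = 59.1% → Format B
Tech: the chronological format 160/261 = 61.3%, Format B 5/7 = 71.4% → Format B
Manufacturing: the chronological format 4/20 = 20.0%, Format B 66/225 = 29.3% → Format B
Overall: the chronological format 207/371 = 55.8%, Format B 149/364 = 40.9% → the chronological format
Format B wins each industry group but the chronological format wins overall — the comparison reverses. Format B's applications skew toward manufacturing, which has a lower base rate.

No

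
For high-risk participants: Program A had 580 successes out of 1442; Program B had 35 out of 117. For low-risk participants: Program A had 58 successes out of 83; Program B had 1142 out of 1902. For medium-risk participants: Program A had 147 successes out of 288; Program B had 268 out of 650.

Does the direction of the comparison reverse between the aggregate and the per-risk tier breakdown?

High-risk: Program A 580/1442 = 40.2%, Program B 35/117 = 29.9% → Program A
Low-risk: Program A 58/83 = 69.9%, Program B 1142/1902 = 60.0% → Program A
Medium-risk: Program A 147/288 = 51.0%, Program B 268/650 = 41.2% → Program A
Overall: Program A 785/1813 = 43.3%, Program B 1445/2669 = 54.1% → Program B
Program A wins each risk group but Program B wins overall — the comparison reverses. Program A's participants skew toward high-risk, which has a lower base rate.

Yes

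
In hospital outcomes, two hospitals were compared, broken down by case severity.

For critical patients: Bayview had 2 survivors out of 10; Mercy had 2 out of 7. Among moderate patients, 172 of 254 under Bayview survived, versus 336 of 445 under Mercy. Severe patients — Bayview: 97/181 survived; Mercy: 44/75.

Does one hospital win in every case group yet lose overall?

Critical: Bayview 2/10 = 20.0%, Mercy 2/7 = 28.6% → Mercy
Moderate: Bayview 172/254 = 67.7%, Mercy 336/445 = 75.5% → Mercy
Severe: Bayview 97/181 = 53.6%, Mercy 44/75 = 58.7% → Mercy
Overall: Bayview 271/445 = 60.9%, Mercy 382/527 = 72.5% → Mercy
Mercy wins overall and in every case group — no reversal.

No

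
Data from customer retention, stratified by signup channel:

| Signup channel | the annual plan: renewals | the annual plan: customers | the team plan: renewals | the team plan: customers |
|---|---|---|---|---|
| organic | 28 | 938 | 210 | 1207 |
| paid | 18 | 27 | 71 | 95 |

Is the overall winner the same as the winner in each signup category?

Yes

Organic: the annual plan 28/938 = 3.0%, the team plan 210/1207 = 17.4% → the team plan
Paid: the annual plan 18/27 = 66.7%, the team plan 71/95 = 74.7% → the team plan
Overall: the annual plan 46/965 = 4.8%, the team plan 281/1302 = 21.6% → the team plan
The team plan wins overall and in every signup group — no reversal.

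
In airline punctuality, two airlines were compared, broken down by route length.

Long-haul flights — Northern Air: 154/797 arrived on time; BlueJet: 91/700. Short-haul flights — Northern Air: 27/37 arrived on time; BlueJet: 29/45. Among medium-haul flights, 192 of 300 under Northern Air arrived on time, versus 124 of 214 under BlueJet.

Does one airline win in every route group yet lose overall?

No

Long-haul: Northern Air 154/797 = 19.3%, BlueJet 91/700 = 13.0% → Northern Air
Short-haul: Northern Air 27/37 = 73.0%, BlueJet 29/45 = 64.4% → Northern Air
Medium-haul: Northern Air 192/300 = 64.0%, BlueJet 124/214 = 57.9% → Northern Air
Overall: Northern Air 373/1134 = 32.9%, BlueJet 244/959 = 25.4% → Northern Air
Northern Air wins overall and in every route group — no reversal.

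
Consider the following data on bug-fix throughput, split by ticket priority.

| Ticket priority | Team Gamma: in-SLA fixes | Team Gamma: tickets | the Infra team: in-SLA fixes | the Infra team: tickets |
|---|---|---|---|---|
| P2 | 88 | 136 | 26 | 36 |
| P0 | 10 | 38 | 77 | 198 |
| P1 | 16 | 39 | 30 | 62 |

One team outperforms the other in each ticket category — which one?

the Infra team

P2: Team Gamma 88/136 = 64.7%, the Infra team 26/36 = 72.2% → the Infra team
P0: Team Gamma 10/38 = 26.3%, the Infra team 77/198 = 38.9% → the Infra team
P1: Team Gamma 16/39 = 41.0%, the Infra team 30/62 = 48.4% → the Infra team
The Infra team has the higher rate in all 3 groups.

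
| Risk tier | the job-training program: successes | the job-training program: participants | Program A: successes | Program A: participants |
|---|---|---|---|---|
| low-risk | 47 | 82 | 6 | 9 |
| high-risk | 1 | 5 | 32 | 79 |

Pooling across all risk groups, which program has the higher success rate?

the job-training program

Low-risk: the job-training program 47/82 = 57.3%, Program A 6/9 = 66.7% → Program A
High-risk: the job-training program 1/5 = 20.0%, Program A 32/79 = 40.5% → Program A
Overall: the job-training program 48/87 = 55.2%, Program A 38/88 = 43.2% → the job-training program
(Program A wins every risk group but the job-training program wins overall — Program A's participants skew toward the low-rate high-risk group.)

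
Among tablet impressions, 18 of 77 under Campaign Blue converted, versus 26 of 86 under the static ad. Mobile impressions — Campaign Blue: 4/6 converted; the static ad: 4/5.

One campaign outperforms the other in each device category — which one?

the static ad

Tablet: Campaign Blue 18/77 = 23.4%, the static ad 26/86 = 30.2% → the static ad
Mobile: Campaign Blue 4/6 = 66.7%, the static ad 4/5 = 80.0% → the static ad
The static ad has the higher rate in both groups.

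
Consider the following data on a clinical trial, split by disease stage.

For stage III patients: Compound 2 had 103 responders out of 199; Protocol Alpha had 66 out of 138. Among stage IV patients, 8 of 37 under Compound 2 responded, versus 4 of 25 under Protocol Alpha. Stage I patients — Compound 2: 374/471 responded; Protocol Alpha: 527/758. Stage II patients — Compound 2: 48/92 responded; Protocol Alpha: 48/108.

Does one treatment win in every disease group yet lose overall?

Stage III: Compound 2 103/199 = 51.8%, Protocol Alpha 66/138 = 47.8% → Compound 2
Stage IV: Compound 2 8/37 = 21.6%, Protocol Alpha 4/25 = 16.0% → Compound 2
Stage I: Compound 2 374/471 = 79.4%, Protocol Alpha 527/758 = 69.5% → Compound 2
Stage II: Compound 2 48/92 = 52.2%, Protocol Alpha 48/108 = 44.4% → Compound 2
Overall: Compound 2 533/799 = 66.7%, Protocol Alpha 645/1029 = 62.7% → Compound 2
Compound 2 wins overall and in every disease group — no reversal.

No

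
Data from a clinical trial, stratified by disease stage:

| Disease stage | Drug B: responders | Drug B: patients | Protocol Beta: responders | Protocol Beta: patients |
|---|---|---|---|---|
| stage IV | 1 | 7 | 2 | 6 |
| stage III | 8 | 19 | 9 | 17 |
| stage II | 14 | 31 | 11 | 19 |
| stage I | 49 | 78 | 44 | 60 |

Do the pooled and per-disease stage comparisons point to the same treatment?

Stage IV: Drug B 1/7 = 14.3%, Protocol Beta 2/6 = 33.3% → Protocol Beta
Stage III: Drug B 8/19 = 42.1%, Protocol Beta 9/17 = 52.9% → Protocol Beta
Stage II: Drug B 14/31 = 45.2%, Protocol Beta 11/19 = 57.9% → Protocol Beta
Stage I: Drug B 49/78 = 62.8%, Protocol Beta 44/60 = 73.3% → Protocol Beta
Overall: Drug B 72/135 = 53.3%, Protocol Beta 66/102 = 64.7% → Protocol Beta
Protocol Beta wins overall and in every disease group — no reversal.

Yes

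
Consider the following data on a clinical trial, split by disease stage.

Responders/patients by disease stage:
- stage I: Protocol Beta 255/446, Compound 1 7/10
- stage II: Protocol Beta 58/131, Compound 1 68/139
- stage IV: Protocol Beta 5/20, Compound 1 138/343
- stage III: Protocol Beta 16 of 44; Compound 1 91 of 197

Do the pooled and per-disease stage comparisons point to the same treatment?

No

Stage I: Protocol Beta 255/446 = 57.2%, Compound 1 7/10 = 70.0% → Compound 1
Stage II: Protocol Beta 58/131 = 44.3%, Compound 1 68/139 = 48.9% → Compound 1
Stage IV: Protocol Beta 5/20 = 25.0%, Compound 1 138/343 = 40.2% → Compound 1
Stage III: Protocol Beta 16/44 = 36.4%, Compound 1 91/197 = 46.2% → Compound 1
Overall: Protocol Beta 334/641 = 52.1%, Compound 1 304/689 = 44.1% → Protocol Beta
Compound 1 wins each disease group but Protocol Beta wins overall — the comparison reverses. Compound 1's patients skew toward stage IV, which has a lower base rate.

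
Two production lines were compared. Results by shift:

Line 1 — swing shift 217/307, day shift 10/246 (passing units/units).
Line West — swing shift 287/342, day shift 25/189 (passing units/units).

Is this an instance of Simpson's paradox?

No

Swing shift: Line 1 217/307 = 70.7%, Line West 287/342 = 83.9% → Line West
Day shift: Line 1 10/246 = 4.1%, Line West 25/189 = 13.2% → Line West
Overall: Line 1 227/553 = 41.0%, Line West 312/531 = 58.8% → Line West
Line West wins overall and in every shift group — no reversal.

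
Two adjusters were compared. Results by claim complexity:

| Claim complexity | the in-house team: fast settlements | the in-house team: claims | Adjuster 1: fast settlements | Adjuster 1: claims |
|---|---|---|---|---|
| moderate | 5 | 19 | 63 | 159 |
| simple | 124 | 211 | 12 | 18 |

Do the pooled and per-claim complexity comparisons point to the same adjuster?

Moderate: the in-house team 5/19 = 26.3%, Adjuster 1 63/159 = 39.6% → Adjuster 1
Simple: the in-house team 124/211 = 58.8%, Adjuster 1 12/18 = 66.7% → Adjuster 1
Overall: the in-house team 129/230 = 56.1%, Adjuster 1 75/177 = 42.4% → the in-house team
Adjuster 1 wins each claim group but the in-house team wins overall — the comparison reverses. Adjuster 1's claims skew toward moderate, which has a lower base rate.

No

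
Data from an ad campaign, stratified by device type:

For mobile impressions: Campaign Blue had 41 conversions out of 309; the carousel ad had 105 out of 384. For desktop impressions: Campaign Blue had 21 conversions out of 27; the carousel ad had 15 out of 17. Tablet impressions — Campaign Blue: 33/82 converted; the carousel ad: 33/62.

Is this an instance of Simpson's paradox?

Mobile: Campaign Blue 41/309 = 13.3%, the carousel ad 105/384 = 27.3% → the carousel ad
Desktop: Campaign Blue 21/27 = 77.8%, the carousel ad 15/17 = 88.2% → the carousel ad
Tablet: Campaign Blue 33/82 = 40.2%, the carousel ad 33/62 = 53.2% → the carousel ad
Overall: Campaign Blue 95/418 = 22.7%, the carousel ad 153/463 = 33.0% → the carousel ad
The carousel ad wins overall and in every device group — no reversal.

No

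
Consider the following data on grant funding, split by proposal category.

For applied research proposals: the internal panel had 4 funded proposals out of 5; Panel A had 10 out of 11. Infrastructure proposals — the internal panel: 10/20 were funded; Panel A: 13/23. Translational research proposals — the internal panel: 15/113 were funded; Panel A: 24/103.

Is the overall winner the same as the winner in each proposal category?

Yes

Applied research: the internal panel 4/5 = 80.0%, Panel A 10/11 = 90.9% → Panel A
Infrastructure: the internal panel 10/20 = 50.0%, Panel A 13/23 = 56.5% → Panel A
Translational research: the internal panel 15/113 = 13.3%, Panel A 24/103 = 23.3% → Panel A
Overall: the internal panel 29/138 = 21.0%, Panel A 47/137 = 34.3% → Panel A
Panel A wins overall and in every proposal group — no reversal.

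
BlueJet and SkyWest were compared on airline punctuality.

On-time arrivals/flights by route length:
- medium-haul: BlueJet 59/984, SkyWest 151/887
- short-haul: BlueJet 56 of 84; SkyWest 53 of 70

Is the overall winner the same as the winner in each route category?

Yes

Medium-haul: BlueJet 59/984 = 6.0%, SkyWest 151/887 = 17.0% → SkyWest
Short-haul: BlueJet 56/84 = 66.7%, SkyWest 53/70 = 75.7% → SkyWest
Overall: BlueJet 115/1068 = 10.8%, SkyWest 204/957 = 21.3% → SkyWest
SkyWest wins overall and in every route group — no reversal.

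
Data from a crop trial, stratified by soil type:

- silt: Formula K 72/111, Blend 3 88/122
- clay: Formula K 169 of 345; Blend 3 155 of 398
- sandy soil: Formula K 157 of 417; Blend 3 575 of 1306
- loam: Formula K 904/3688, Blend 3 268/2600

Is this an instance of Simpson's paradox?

Silt: Formula K 72/111 = 64.9%, Blend 3 88/122 = 72.1% → Blend 3
Clay: Formula K 169/345 = 49.0%, Blend 3 155/398 = 38.9% → Formula K
Sandy soil: Formula K 157/417 = 37.6%, Blend 3 575/1306 = 44.0% → Blend 3
Loam: Formula K 904/3688 = 24.5%, Blend 3 268/2600 = 10.3% → Formula K
Overall: Formula K 1302/4561 = 28.5%, Blend 3 1086/4426 = 24.5% → Formula K
Neither sweeps: Formula K wins 2 of 4 groups, Blend 3 wins 2. Formula K wins overall but not every group — no Simpson reversal.

No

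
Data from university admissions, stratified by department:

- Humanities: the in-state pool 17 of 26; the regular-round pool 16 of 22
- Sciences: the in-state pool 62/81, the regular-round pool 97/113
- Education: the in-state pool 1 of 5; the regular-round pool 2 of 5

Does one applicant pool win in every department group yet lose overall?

Humanities: the in-state pool 17/26 = 65.4%, the regular-round pool 16/22 = 72.7% → the regular-round pool
Sciences: the in-state pool 62/81 = 76.5%, the regular-round pool 97/113 = 85.8% → the regular-round pool
Education: the in-state pool 1/5 = 20.0%, the regular-round pool 2/5 = 40.0% → the regular-round pool
Overall: the in-state pool 80/112 = 71.4%, the regular-round pool 115/140 = 82.1% → the regular-round pool
The regular-round pool wins overall and in every department group — no reversal.

No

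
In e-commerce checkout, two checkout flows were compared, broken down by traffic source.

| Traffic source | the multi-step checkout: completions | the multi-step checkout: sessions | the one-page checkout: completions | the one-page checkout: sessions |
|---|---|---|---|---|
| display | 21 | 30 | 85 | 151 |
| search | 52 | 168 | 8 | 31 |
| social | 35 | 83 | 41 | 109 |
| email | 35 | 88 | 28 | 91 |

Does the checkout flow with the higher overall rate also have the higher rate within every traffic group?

No

Display: the multi-step checkout 21/30 = 70.0%, the one-page checkout 85/151 = 56.3% → the multi-step checkout
Search: the multi-step checkout 52/168 = 31.0%, the one-page checkout 8/31 = 25.8% → the multi-step checkout
Social: the multi-step checkout 35/83 = 42.2%, the one-page checkout 41/109 = 37.6% → the multi-step checkout
Email: the multi-step checkout 35/88 = 39.8%, the one-page checkout 28/91 = 30.8% → the multi-step checkout
Overall: the multi-step checkout 143/369 = 38.8%, the one-page checkout 162/382 = 42.4% → the one-page checkout
The multi-step checkout wins each traffic group but the one-page checkout wins overall — the comparison reverses. The multi-step checkout's sessions skew toward search, which has a lower base rate.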